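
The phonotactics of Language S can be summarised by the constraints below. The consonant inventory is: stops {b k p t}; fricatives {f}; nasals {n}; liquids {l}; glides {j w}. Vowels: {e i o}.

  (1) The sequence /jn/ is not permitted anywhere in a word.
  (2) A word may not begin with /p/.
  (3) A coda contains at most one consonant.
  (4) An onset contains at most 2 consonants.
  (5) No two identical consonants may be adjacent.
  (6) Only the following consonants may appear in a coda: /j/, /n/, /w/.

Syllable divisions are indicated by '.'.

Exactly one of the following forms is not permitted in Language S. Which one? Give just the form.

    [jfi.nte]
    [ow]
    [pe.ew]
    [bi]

[jfi.nte] — σ1 onset /jf/ (2C), coda /∅/ ok; σ2 onset /nt/ (2C), coda /∅/ ok → permitted
[ow] — σ1 onset /∅/, coda /w/ ok → permitted
[pe.ew] — violates constraint 2: word begins with /p/ → not permitted
[bi] — σ1 onset /b/, coda /∅/ ok → permitted

[pe.ew]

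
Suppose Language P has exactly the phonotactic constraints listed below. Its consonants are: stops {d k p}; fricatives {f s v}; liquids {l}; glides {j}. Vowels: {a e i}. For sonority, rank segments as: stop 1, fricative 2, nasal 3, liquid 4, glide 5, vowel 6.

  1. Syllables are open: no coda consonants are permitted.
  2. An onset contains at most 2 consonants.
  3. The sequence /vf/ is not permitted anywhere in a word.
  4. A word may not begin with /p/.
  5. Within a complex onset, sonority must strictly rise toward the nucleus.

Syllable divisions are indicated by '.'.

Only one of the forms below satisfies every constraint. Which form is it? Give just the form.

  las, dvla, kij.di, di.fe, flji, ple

di.fe

las — violates constraint 1: syllable 1 coda /s/ has 1 consonant (> 0) → ill-formed
dvla — violates constraint 2: syllable 1 onset /dvl/ has 3 consonants (> 2) → ill-formed
kij.di — violates constraint 1: syllable 1 coda /j/ has 1 consonant (> 0) → ill-formed
di.fe — σ1 onset /d/, coda /∅/ ok; σ2 onset /f/, coda /∅/ ok → well-formed
flji — violates constraint 2: syllable 1 onset /flj/ has 3 consonants (> 2) → ill-formed
ple — violates constraint 4: word begins with /p/ → ill-formed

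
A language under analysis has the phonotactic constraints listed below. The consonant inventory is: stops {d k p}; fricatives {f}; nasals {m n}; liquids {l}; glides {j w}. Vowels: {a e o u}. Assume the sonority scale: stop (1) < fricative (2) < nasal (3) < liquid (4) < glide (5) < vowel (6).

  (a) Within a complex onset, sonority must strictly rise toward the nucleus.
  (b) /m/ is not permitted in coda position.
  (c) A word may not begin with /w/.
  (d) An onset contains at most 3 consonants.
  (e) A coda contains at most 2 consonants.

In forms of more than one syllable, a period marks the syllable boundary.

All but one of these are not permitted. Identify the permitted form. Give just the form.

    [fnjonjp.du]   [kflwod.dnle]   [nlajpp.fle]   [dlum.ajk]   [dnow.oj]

[dnow.oj]

[fnjonjp.du] — violates constraint (e): syllable 1 coda /njp/ has 3 consonants (> 2) → not permitted
[kflwod.dnle] — violates constraint (d): syllable 1 onset /kflw/ has 4 consonants (> 3) → not permitted
[nlajpp.fle] — violates constraint (e): syllable 1 coda /jpp/ has 3 consonants (> 2) → not permitted
[dlum.ajk] — violates constraint (b): syllable 1 coda contains /m/ → not permitted
[dnow.oj] — σ1 onset /dn/ (1→3 rises), coda /w/ ok; σ2 onset /∅/, coda /j/ ok → permitted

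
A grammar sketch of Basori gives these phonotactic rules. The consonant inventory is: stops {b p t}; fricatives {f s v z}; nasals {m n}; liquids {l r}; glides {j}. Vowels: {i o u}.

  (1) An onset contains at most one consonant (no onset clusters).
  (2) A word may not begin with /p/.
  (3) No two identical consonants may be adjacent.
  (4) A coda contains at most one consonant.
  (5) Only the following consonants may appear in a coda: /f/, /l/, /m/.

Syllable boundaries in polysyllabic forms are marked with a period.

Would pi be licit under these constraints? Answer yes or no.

pi — violates constraint 2: word begins with /p/ → illicit

no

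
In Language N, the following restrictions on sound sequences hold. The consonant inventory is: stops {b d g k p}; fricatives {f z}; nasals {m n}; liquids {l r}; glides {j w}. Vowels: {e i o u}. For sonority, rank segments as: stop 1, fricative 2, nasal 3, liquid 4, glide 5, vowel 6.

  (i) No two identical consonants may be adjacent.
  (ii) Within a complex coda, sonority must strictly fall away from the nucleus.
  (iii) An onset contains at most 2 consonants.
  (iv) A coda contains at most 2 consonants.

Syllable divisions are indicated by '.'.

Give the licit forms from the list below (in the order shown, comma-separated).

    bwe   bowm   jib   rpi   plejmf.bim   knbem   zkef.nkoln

bwe — σ1 onset /bw/ (2C), coda /∅/ ok → licit
bowm — σ1 onset /b/, coda /wm/ (5→3 falls) ok → licit
jib — σ1 onset /j/, coda /b/ ok → licit
rpi — σ1 onset /rp/ (2C), coda /∅/ ok → licit
plejmf.bim — violates constraint (iv): syllable 1 coda /jmf/ has 3 consonants (> 2) → illicit
knbem — violates constraint (iii): syllable 1 onset /knb/ has 3 consonants (> 2) → illicit
zkef.nkoln — σ1 onset /zk/ (2C), coda /f/ ok; σ2 onset /nk/ (2C), coda /ln/ (4→3 falls) ok → licit

bwe, bowm, jib, rpi, zkef.nkoln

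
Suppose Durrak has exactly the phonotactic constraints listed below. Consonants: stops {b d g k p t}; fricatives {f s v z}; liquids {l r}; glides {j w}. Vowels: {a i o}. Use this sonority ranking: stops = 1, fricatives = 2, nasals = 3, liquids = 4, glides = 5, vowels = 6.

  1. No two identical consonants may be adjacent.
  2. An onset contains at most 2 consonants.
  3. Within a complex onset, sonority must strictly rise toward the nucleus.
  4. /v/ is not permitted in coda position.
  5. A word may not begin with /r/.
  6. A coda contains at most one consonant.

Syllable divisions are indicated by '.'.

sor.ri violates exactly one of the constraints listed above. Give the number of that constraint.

sor.ri: adjacent identical consonants /rr/.
This is a violation of constraint 1: "No two identical consonants may be adjacent."
The remaining constraints (2, 3, 4, 5, 6) are satisfied.

1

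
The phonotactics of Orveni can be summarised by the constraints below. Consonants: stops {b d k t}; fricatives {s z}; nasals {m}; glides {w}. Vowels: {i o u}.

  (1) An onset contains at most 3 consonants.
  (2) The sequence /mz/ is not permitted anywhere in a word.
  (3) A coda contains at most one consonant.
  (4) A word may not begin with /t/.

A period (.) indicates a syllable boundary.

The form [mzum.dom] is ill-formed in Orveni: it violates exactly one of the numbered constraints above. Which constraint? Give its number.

2

[mzum.dom]: contains banned sequence /mz/.
This is a violation of constraint 2: "The sequence /mz/ is not permitted anywhere in a word."
The remaining constraints (1, 3, 4) are satisfied.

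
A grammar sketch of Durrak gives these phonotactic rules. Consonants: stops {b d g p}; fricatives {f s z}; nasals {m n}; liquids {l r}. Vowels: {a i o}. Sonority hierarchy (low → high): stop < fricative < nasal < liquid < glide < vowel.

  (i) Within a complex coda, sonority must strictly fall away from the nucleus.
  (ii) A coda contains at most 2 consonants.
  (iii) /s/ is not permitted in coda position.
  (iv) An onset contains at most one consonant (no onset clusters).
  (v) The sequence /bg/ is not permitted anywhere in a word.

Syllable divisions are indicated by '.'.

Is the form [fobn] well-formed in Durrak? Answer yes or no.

[fobn] — violates constraint (i): syllable 1 coda /bn/: /b/ (stop, 1) → /n/ (nasal, 3) does not fall → ill-formed

no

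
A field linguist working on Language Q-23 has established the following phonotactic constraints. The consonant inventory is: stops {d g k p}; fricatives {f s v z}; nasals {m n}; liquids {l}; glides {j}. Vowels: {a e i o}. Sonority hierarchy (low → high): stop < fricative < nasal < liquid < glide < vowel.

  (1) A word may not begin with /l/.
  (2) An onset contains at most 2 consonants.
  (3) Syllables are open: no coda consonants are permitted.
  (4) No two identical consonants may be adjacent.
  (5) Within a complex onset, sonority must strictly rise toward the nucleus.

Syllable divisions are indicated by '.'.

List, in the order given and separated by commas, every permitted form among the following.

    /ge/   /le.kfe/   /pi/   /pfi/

/ge/ — σ1 onset /g/, coda /∅/ ok → permitted
/le.kfe/ — violates constraint 1: word begins with /l/ → not permitted
/pi/ — σ1 onset /p/, coda /∅/ ok → permitted
/pfi/ — σ1 onset /pf/ (1→2 rises), coda /∅/ ok → permitted

/ge/, /pi/, /pfi/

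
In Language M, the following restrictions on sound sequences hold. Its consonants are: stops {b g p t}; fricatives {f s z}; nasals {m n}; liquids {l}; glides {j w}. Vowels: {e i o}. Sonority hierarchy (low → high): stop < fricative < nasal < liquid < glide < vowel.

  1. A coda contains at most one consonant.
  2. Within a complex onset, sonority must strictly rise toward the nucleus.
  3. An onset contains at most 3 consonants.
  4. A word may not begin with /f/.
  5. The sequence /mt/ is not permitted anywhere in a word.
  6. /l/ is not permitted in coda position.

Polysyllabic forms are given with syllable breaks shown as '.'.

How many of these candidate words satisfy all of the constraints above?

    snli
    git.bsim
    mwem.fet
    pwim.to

snli — σ1 onset /snl/ (2→3→4 rises), coda /∅/ ok → permitted
git.bsim — σ1 onset /g/, coda /t/ ok; σ2 onset /bs/ (1→2 rises), coda /m/ ok → permitted
mwem.fet — σ1 onset /mw/ (3→5 rises), coda /m/ ok; σ2 onset /f/, coda /t/ ok → permitted
pwim.to — violates constraint 5: contains banned sequence /mt/ → not permitted
Permitted: snli, git.bsim, mwem.fet → 3.

3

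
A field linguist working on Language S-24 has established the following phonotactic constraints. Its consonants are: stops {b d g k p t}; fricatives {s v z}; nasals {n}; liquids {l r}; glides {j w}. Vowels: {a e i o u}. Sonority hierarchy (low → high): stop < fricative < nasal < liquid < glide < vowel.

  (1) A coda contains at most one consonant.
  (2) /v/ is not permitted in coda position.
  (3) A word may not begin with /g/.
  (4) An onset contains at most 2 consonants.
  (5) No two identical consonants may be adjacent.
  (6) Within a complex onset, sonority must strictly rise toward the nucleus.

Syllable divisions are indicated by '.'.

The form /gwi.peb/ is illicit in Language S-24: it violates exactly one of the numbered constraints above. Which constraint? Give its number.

3

/gwi.peb/: word begins with /g/.
This is a violation of constraint 3: "A word may not begin with /g/."
The remaining constraints (1, 2, 4, 5, 6) are satisfied.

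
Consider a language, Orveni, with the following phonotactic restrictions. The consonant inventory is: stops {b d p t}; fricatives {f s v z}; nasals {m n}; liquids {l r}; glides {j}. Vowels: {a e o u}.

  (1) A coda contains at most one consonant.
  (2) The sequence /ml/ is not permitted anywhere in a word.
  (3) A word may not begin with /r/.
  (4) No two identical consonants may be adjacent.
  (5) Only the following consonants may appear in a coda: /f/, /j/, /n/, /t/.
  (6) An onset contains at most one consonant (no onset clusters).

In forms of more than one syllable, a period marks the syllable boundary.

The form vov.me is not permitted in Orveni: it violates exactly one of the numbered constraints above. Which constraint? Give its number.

5

vov.me: syllable 1 coda contains /v/, which is not a licensed coda consonant.
This is a violation of constraint 5: "Only the following consonants may appear in a coda: /f/, /j/, /n/, /t/."
The remaining constraints (1, 2, 3, 4, 6) are satisfied.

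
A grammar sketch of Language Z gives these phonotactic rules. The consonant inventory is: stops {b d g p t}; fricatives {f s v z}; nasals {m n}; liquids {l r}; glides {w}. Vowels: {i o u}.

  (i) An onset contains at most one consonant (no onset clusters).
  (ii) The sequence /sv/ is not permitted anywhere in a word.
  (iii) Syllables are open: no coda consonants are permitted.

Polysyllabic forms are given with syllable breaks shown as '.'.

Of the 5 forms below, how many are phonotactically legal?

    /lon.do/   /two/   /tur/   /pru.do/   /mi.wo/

1

/lon.do/ — violates constraint (iii): syllable 1 coda /n/ has 1 consonant (> 0) → phonotactically illegal
/two/ — violates constraint (i): syllable 1 onset /tw/ has 2 consonants (> 1) → phonotactically illegal
/tur/ — violates constraint (iii): syllable 1 coda /r/ has 1 consonant (> 0) → phonotactically illegal
/pru.do/ — violates constraint (i): syllable 1 onset /pr/ has 2 consonants (> 1) → phonotactically illegal
/mi.wo/ — σ1 onset /m/, coda /∅/ ok; σ2 onset /w/, coda /∅/ ok → phonotactically legal
Phonotactically legal: /mi.wo/ → 1.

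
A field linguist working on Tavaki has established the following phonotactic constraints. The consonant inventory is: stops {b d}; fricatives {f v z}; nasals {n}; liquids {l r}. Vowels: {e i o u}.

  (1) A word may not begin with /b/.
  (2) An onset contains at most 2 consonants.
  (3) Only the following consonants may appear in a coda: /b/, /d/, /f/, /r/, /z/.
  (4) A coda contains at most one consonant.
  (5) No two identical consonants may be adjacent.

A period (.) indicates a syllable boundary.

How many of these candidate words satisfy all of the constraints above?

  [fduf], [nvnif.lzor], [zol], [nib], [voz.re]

[fduf] — σ1 onset /fd/ (2C), coda /f/ ok → well-formed
[nvnif.lzor] — violates constraint 2: syllable 1 onset /nvn/ has 3 consonants (> 2) → ill-formed
[zol] — violates constraint 3: syllable 1 coda contains /l/, which is not a licensed coda consonant → ill-formed
[nib] — σ1 onset /n/, coda /b/ ok → well-formed
[voz.re] — σ1 onset /v/, coda /z/ ok; σ2 onset /r/, coda /∅/ ok → well-formed
Well-formed: [fduf], [nib], [voz.re] → 3.

3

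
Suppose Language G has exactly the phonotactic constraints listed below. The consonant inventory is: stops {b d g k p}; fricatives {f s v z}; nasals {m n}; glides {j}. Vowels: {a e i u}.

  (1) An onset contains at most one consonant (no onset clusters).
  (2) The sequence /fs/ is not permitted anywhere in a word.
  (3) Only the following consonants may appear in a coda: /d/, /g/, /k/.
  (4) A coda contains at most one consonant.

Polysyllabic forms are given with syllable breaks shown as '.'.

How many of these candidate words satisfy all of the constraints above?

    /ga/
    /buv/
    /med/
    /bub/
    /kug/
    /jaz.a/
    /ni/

4

/ga/ — σ1 onset /g/, coda /∅/ ok → licit
/buv/ — violates constraint 3: syllable 1 coda contains /v/, which is not a licensed coda consonant → illicit
/med/ — σ1 onset /m/, coda /d/ ok → licit
/bub/ — violates constraint 3: syllable 1 coda contains /b/, which is not a licensed coda consonant → illicit
/kug/ — σ1 onset /k/, coda /g/ ok → licit
/jaz.a/ — violates constraint 3: syllable 1 coda contains /z/, which is not a licensed coda consonant → illicit
/ni/ — σ1 onset /n/, coda /∅/ ok → licit
Licit: /ga/, /med/, /kug/, /ni/ → 4.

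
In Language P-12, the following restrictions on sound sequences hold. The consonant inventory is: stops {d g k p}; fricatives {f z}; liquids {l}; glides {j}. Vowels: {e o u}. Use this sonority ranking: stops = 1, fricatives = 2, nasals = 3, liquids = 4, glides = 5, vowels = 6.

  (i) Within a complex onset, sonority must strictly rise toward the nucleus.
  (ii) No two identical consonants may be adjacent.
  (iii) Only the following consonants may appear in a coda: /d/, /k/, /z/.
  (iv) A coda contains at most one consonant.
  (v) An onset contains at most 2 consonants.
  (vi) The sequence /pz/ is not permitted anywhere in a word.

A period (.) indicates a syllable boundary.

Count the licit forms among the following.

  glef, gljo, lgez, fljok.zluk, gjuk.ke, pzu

glef — violates constraint (iii): syllable 1 coda contains /f/, which is not a licensed coda consonant → illicit
gljo — violates constraint (v): syllable 1 onset /glj/ has 3 consonants (> 2) → illicit
lgez — violates constraint (i): syllable 1 onset /lg/: /l/ (liquid, 4) → /g/ (stop, 1) does not rise → illicit
fljok.zluk — violates constraint (v): syllable 1 onset /flj/ has 3 consonants (> 2) → illicit
gjuk.ke — violates constraint (ii): adjacent identical consonants /kk/ → illicit
pzu — violates constraint (vi): contains banned sequence /pz/ → illicit
No form is licit → 0.

0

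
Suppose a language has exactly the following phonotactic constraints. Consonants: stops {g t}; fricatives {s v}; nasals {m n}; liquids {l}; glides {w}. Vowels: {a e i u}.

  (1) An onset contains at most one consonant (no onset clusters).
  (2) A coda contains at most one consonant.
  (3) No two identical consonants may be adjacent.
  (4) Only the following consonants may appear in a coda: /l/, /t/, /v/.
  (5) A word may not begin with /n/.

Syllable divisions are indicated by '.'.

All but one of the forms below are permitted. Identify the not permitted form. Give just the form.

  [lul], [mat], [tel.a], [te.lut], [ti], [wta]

[wta]

[lul] — σ1 onset /l/, coda /l/ ok → permitted
[mat] — σ1 onset /m/, coda /t/ ok → permitted
[tel.a] — σ1 onset /t/, coda /l/ ok; σ2 onset /∅/, coda /∅/ ok → permitted
[te.lut] — σ1 onset /t/, coda /∅/ ok; σ2 onset /l/, coda /t/ ok → permitted
[ti] — σ1 onset /t/, coda /∅/ ok → permitted
[wta] — violates constraint 1: syllable 1 onset /wt/ has 2 consonants (> 1) → not permitted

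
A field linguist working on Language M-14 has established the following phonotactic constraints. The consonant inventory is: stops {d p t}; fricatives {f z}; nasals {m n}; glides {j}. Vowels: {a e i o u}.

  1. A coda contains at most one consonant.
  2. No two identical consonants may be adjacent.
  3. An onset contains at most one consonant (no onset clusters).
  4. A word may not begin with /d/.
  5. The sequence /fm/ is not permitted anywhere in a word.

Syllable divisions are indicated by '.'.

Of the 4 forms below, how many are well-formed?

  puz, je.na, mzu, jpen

2

puz — σ1 onset /p/, coda /z/ ok → well-formed
je.na — σ1 onset /j/, coda /∅/ ok; σ2 onset /n/, coda /∅/ ok → well-formed
mzu — violates constraint 3: syllable 1 onset /mz/ has 2 consonants (> 1) → ill-formed
jpen — violates constraint 3: syllable 1 onset /jp/ has 2 consonants (> 1) → ill-formed
Well-formed: puz, je.na → 2.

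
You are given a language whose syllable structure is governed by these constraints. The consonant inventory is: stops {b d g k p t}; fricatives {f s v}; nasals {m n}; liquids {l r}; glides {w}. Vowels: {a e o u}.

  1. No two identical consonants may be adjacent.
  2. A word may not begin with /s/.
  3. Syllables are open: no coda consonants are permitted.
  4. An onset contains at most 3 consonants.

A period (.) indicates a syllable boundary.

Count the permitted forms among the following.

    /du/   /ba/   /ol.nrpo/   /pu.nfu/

/du/ — σ1 onset /d/, coda /∅/ ok → permitted
/ba/ — σ1 onset /b/, coda /∅/ ok → permitted
/ol.nrpo/ — violates constraint 3: syllable 1 coda /l/ has 1 consonant (> 0) → not permitted
/pu.nfu/ — σ1 onset /p/, coda /∅/ ok; σ2 onset /nf/ (2C), coda /∅/ ok → permitted
Permitted: /du/, /ba/, /pu.nfu/ → 3.

3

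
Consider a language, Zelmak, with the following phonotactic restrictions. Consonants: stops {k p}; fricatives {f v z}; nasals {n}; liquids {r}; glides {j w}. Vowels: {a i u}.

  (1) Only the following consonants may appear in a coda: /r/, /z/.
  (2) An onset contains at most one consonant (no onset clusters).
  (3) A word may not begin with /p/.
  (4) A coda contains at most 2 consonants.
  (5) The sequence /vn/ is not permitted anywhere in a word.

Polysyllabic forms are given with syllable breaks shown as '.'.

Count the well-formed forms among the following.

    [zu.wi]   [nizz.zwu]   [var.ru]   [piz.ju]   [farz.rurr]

[zu.wi] — σ1 onset /z/, coda /∅/ ok; σ2 onset /w/, coda /∅/ ok → well-formed
[nizz.zwu] — violates constraint 2: syllable 2 onset /zw/ has 2 consonants (> 1) → ill-formed
[var.ru] — σ1 onset /v/, coda /r/ ok; σ2 onset /r/, coda /∅/ ok → well-formed
[piz.ju] — violates constraint 3: word begins with /p/ → ill-formed
[farz.rurr] — σ1 onset /f/, coda /rz/ (2C) ok; σ2 onset /r/, coda /rr/ (2C) ok → well-formed
Well-formed: [zu.wi], [var.ru], [farz.rurr] → 3.

3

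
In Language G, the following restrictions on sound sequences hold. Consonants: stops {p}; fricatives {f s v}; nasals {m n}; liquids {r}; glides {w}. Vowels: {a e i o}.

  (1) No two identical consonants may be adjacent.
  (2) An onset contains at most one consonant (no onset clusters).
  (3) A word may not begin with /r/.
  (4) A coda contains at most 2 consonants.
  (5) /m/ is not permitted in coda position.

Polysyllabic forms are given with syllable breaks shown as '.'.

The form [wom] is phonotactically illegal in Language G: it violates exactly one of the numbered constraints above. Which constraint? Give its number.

[wom]: syllable 1 coda contains /m/.
This is a violation of constraint 5: "/m/ is not permitted in coda position."
The remaining constraints (1, 2, 3, 4) are satisfied.

5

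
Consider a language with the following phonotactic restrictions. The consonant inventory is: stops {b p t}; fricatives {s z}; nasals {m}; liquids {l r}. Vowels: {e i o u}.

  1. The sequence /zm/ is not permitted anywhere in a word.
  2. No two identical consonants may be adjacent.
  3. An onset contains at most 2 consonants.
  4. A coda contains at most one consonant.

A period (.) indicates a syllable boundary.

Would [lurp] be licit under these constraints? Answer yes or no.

no

[lurp] — violates constraint 4: syllable 1 coda /rp/ has 2 consonants (> 1) → illicit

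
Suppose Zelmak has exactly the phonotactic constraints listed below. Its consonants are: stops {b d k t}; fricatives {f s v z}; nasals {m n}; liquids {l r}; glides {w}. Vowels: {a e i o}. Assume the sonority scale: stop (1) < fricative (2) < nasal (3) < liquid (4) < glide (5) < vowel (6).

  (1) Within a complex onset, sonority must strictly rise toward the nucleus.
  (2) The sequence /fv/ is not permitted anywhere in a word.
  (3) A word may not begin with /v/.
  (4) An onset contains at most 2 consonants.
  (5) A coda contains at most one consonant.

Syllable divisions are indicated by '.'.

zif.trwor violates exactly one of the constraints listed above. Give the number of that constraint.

4

zif.trwor: syllable 2 onset /trw/ has 3 consonants (> 2).
This is a violation of constraint 4: "An onset contains at most 2 consonants."
The remaining constraints (1, 2, 3, 5) are satisfied.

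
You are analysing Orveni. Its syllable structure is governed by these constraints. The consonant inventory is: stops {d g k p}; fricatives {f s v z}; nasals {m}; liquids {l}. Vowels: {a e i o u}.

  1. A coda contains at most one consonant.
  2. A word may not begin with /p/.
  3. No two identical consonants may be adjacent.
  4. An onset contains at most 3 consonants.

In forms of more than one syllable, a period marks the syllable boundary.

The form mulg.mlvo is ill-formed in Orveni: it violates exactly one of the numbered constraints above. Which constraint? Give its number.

mulg.mlvo: syllable 1 coda /lg/ has 2 consonants (> 1).
This is a violation of constraint 1: "A coda contains at most one consonant."
The remaining constraints (2, 3, 4) are satisfied.

1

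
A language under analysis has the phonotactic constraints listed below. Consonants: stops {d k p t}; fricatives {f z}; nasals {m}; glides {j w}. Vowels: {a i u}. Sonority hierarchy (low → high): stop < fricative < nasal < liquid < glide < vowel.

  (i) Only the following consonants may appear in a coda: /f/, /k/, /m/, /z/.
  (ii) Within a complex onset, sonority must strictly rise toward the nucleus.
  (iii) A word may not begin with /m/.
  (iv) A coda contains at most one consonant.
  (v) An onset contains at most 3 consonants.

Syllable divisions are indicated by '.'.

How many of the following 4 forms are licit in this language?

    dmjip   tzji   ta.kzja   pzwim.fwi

3

dmjip — violates constraint (i): syllable 1 coda contains /p/, which is not a licensed coda consonant → illicit
tzji — σ1 onset /tzj/ (1→2→5 rises), coda /∅/ ok → licit
ta.kzja — σ1 onset /t/, coda /∅/ ok; σ2 onset /kzj/ (1→2→5 rises), coda /∅/ ok → licit
pzwim.fwi — σ1 onset /pzw/ (1→2→5 rises), coda /m/ ok; σ2 onset /fw/ (2→5 rises), coda /∅/ ok → licit
Licit: tzji, ta.kzja, pzwim.fwi → 3.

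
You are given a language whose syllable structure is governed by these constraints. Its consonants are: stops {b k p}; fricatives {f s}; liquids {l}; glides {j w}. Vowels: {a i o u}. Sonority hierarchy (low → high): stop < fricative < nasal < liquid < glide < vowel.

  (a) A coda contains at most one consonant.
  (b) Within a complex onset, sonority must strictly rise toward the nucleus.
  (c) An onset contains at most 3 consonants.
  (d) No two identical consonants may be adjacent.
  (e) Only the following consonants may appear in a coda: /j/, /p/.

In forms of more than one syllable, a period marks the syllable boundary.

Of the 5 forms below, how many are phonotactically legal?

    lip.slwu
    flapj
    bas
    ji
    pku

2

lip.slwu — σ1 onset /l/, coda /p/ ok; σ2 onset /slw/ (2→4→5 rises), coda /∅/ ok → phonotactically legal
flapj — violates constraint (a): syllable 1 coda /pj/ has 2 consonants (> 1) → phonotactically illegal
bas — violates constraint (e): syllable 1 coda contains /s/, which is not a licensed coda consonant → phonotactically illegal
ji — σ1 onset /j/, coda /∅/ ok → phonotactically legal
pku — violates constraint (b): syllable 1 onset /pk/: /p/ (stop, 1) → /k/ (stop, 1) does not rise → phonotactically illegal
Phonotactically legal: lip.slwu, ji → 2.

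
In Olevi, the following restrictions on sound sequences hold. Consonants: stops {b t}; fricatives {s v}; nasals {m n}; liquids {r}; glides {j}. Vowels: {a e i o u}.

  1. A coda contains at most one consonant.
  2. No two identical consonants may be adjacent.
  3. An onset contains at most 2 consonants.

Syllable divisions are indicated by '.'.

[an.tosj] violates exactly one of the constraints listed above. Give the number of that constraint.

1

[an.tosj]: syllable 2 coda /sj/ has 2 consonants (> 1).
This is a violation of constraint 1: "A coda contains at most one consonant."
The remaining constraints (2, 3) are satisfied.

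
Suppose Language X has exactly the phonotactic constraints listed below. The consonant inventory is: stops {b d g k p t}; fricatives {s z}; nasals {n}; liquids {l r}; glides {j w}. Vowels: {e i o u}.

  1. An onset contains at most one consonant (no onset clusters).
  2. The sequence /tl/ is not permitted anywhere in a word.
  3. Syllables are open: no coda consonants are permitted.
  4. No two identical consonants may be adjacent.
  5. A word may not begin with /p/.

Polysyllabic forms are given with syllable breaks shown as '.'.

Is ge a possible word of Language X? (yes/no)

ge — σ1 onset /g/, coda /∅/ ok → permitted

yes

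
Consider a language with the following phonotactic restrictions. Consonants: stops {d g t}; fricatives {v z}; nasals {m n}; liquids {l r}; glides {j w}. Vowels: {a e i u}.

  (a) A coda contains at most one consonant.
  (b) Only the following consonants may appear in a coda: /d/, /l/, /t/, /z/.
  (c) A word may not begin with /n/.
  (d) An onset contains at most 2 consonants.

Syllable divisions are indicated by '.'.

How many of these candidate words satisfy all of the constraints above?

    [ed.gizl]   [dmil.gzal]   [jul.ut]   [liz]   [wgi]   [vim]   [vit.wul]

5

[ed.gizl] — violates constraint (a): syllable 2 coda /zl/ has 2 consonants (> 1) → phonotactically illegal
[dmil.gzal] — σ1 onset /dm/ (2C), coda /l/ ok; σ2 onset /gz/ (2C), coda /l/ ok → phonotactically legal
[jul.ut] — σ1 onset /j/, coda /l/ ok; σ2 onset /∅/, coda /t/ ok → phonotactically legal
[liz] — σ1 onset /l/, coda /z/ ok → phonotactically legal
[wgi] — σ1 onset /wg/ (2C), coda /∅/ ok → phonotactically legal
[vim] — violates constraint (b): syllable 1 coda contains /m/, which is not a licensed coda consonant → phonotactically illegal
[vit.wul] — σ1 onset /v/, coda /t/ ok; σ2 onset /w/, coda /l/ ok → phonotactically legal
Phonotactically legal: [dmil.gzal], [jul.ut], [liz], [wgi], [vit.wul] → 5.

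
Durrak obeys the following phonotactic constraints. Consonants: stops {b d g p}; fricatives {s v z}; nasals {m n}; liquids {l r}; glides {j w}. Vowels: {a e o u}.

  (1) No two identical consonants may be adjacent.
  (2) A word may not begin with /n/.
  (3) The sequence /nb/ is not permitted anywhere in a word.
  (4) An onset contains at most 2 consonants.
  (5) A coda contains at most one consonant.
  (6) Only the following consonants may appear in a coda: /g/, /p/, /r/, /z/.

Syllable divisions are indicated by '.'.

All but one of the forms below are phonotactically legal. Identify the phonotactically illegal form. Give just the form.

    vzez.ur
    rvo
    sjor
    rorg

rorg

vzez.ur — σ1 onset /vz/ (2C), coda /z/ ok; σ2 onset /∅/, coda /r/ ok → phonotactically legal
rvo — σ1 onset /rv/ (2C), coda /∅/ ok → phonotactically legal
sjor — σ1 onset /sj/ (2C), coda /r/ ok → phonotactically legal
rorg — violates constraint 5: syllable 1 coda /rg/ has 2 consonants (> 1) → phonotactically illegal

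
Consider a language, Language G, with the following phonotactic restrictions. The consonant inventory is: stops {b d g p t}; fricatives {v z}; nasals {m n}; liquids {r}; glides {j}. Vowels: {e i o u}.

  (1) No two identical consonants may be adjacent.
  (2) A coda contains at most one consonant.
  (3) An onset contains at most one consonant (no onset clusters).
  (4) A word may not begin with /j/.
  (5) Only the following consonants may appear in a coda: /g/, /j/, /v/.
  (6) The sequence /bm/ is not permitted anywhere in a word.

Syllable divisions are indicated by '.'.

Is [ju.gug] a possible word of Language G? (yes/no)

no

[ju.gug] — violates constraint 4: word begins with /j/ → not permitted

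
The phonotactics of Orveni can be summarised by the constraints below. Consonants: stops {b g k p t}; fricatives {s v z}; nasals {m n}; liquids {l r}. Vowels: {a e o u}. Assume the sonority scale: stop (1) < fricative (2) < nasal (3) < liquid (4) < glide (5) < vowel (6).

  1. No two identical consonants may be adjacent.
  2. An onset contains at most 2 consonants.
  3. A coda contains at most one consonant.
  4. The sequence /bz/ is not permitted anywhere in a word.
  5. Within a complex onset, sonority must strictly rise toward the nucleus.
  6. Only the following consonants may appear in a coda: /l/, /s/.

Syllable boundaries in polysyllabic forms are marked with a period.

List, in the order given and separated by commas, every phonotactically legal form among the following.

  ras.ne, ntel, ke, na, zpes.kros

ras.ne — σ1 onset /r/, coda /s/ ok; σ2 onset /n/, coda /∅/ ok → phonotactically legal
ntel — violates constraint 5: syllable 1 onset /nt/: /n/ (nasal, 3) → /t/ (stop, 1) does not rise → phonotactically illegal
ke — σ1 onset /k/, coda /∅/ ok → phonotactically legal
na — σ1 onset /n/, coda /∅/ ok → phonotactically legal
zpes.kros — violates constraint 5: syllable 1 onset /zp/: /z/ (fricative, 2) → /p/ (stop, 1) does not rise → phonotactically illegal

ras.ne, ke, na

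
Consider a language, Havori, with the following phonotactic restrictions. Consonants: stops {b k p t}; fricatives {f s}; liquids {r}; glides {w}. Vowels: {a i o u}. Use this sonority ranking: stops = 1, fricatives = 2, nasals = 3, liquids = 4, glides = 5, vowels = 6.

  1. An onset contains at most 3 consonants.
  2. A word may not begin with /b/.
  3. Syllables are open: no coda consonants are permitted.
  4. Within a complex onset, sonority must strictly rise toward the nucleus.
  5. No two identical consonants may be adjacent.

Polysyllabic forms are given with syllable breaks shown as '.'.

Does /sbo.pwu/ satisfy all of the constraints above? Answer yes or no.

no

/sbo.pwu/ — violates constraint 4: syllable 1 onset /sb/: /s/ (fricative, 2) → /b/ (stop, 1) does not rise → not permitted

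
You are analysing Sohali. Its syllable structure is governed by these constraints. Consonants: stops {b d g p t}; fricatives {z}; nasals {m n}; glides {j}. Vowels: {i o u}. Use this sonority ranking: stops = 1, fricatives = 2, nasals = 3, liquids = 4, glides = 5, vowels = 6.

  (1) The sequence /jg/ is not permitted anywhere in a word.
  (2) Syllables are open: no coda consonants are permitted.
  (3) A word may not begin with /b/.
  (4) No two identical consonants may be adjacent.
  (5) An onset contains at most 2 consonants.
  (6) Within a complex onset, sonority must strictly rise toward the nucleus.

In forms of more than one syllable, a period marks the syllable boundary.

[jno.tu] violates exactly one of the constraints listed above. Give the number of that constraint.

6

[jno.tu]: syllable 1 onset /jn/: /j/ (glide, 5) → /n/ (nasal, 3) does not rise.
This is a violation of constraint 6: "Within a complex onset, sonority must strictly rise toward the nucleus."
The remaining constraints (1, 2, 3, 4, 5) are satisfied.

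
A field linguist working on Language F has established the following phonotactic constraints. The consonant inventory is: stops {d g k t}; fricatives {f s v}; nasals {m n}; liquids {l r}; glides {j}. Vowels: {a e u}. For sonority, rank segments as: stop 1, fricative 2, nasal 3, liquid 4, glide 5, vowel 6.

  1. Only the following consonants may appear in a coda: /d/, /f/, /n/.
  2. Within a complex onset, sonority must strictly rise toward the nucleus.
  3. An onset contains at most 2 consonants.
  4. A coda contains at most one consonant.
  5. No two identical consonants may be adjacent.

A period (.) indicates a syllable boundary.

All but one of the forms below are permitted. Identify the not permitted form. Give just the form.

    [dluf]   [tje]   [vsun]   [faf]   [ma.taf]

[dluf] — σ1 onset /dl/ (1→4 rises), coda /f/ ok → permitted
[tje] — σ1 onset /tj/ (1→5 rises), coda /∅/ ok → permitted
[vsun] — violates constraint 2: syllable 1 onset /vs/: /v/ (fricative, 2) → /s/ (fricative, 2) does not rise → not permitted
[faf] — σ1 onset /f/, coda /f/ ok → permitted
[ma.taf] — σ1 onset /m/, coda /∅/ ok; σ2 onset /t/, coda /f/ ok → permitted

[vsun]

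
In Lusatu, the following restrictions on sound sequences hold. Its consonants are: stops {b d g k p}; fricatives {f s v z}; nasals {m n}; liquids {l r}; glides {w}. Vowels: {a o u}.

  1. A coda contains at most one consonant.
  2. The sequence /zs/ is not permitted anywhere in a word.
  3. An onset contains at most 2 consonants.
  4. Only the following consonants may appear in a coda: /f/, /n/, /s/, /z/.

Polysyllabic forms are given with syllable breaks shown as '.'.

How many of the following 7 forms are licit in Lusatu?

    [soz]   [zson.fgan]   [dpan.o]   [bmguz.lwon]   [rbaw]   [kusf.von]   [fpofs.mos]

2

[soz] — σ1 onset /s/, coda /z/ ok → licit
[zson.fgan] — violates constraint 2: contains banned sequence /zs/ → illicit
[dpan.o] — σ1 onset /dp/ (2C), coda /n/ ok; σ2 onset /∅/, coda /∅/ ok → licit
[bmguz.lwon] — violates constraint 3: syllable 1 onset /bmg/ has 3 consonants (> 2) → illicit
[rbaw] — violates constraint 4: syllable 1 coda contains /w/, which is not a licensed coda consonant → illicit
[kusf.von] — violates constraint 1: syllable 1 coda /sf/ has 2 consonants (> 1) → illicit
[fpofs.mos] — violates constraint 1: syllable 1 coda /fs/ has 2 consonants (> 1) → illicit
Licit: [soz], [dpan.o] → 2.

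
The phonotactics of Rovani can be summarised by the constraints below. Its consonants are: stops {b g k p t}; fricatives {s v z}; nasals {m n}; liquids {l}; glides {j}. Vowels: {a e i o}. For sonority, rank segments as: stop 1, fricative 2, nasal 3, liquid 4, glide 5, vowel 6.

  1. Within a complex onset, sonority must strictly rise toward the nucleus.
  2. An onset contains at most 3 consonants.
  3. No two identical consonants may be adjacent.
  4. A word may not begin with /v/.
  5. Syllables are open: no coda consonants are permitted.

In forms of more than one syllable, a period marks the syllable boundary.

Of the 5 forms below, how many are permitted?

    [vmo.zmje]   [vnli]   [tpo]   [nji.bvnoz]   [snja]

[vmo.zmje] — violates constraint 4: word begins with /v/ → not permitted
[vnli] — violates constraint 4: word begins with /v/ → not permitted
[tpo] — violates constraint 1: syllable 1 onset /tp/: /t/ (stop, 1) → /p/ (stop, 1) does not rise → not permitted
[nji.bvnoz] — violates constraint 5: syllable 2 coda /z/ has 1 consonant (> 0) → not permitted
[snja] — σ1 onset /snj/ (2→3→5 rises), coda /∅/ ok → permitted
Permitted: [snja] → 1.

1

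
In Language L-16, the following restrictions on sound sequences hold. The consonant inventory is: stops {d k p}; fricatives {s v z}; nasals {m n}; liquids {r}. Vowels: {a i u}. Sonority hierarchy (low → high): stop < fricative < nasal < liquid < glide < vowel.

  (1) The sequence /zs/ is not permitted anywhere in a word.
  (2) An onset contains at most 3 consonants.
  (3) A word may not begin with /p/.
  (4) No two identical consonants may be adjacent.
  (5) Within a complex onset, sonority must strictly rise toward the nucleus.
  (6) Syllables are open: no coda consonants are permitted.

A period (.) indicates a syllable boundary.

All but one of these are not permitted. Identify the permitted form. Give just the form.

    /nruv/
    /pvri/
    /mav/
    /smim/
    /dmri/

/nruv/ — violates constraint 6: syllable 1 coda /v/ has 1 consonant (> 0) → not permitted
/pvri/ — violates constraint 3: word begins with /p/ → not permitted
/mav/ — violates constraint 6: syllable 1 coda /v/ has 1 consonant (> 0) → not permitted
/smim/ — violates constraint 6: syllable 1 coda /m/ has 1 consonant (> 0) → not permitted
/dmri/ — σ1 onset /dmr/ (1→3→4 rises), coda /∅/ ok → permitted

/dmri/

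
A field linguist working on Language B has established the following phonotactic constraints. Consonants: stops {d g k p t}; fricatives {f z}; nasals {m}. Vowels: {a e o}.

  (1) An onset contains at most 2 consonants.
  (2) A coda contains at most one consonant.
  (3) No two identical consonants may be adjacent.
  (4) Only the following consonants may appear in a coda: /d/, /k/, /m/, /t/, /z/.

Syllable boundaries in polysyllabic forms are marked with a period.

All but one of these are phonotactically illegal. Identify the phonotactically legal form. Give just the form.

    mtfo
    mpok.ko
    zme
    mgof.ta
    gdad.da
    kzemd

zme

mtfo — violates constraint 1: syllable 1 onset /mtf/ has 3 consonants (> 2) → phonotactically illegal
mpok.ko — violates constraint 3: adjacent identical consonants /kk/ → phonotactically illegal
zme — σ1 onset /zm/ (2C), coda /∅/ ok → phonotactically legal
mgof.ta — violates constraint 4: syllable 1 coda contains /f/, which is not a licensed coda consonant → phonotactically illegal
gdad.da — violates constraint 3: adjacent identical consonants /dd/ → phonotactically illegal
kzemd — violates constraint 2: syllable 1 coda /md/ has 2 consonants (> 1) → phonotactically illegal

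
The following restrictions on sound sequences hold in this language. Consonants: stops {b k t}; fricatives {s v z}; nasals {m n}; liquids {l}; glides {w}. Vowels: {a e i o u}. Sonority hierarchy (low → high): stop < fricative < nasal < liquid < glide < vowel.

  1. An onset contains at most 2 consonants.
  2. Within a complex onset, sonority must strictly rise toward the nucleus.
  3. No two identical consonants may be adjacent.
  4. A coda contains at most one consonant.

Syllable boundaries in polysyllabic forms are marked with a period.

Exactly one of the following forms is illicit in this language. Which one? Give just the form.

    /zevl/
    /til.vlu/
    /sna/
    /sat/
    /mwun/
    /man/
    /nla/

/zevl/

/zevl/ — violates constraint 4: syllable 1 coda /vl/ has 2 consonants (> 1) → illicit
/til.vlu/ — σ1 onset /t/, coda /l/ ok; σ2 onset /vl/ (2→4 rises), coda /∅/ ok → licit
/sna/ — σ1 onset /sn/ (2→3 rises), coda /∅/ ok → licit
/sat/ — σ1 onset /s/, coda /t/ ok → licit
/mwun/ — σ1 onset /mw/ (3→5 rises), coda /n/ ok → licit
/man/ — σ1 onset /m/, coda /n/ ok → licit
/nla/ — σ1 onset /nl/ (3→4 rises), coda /∅/ ok → licit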